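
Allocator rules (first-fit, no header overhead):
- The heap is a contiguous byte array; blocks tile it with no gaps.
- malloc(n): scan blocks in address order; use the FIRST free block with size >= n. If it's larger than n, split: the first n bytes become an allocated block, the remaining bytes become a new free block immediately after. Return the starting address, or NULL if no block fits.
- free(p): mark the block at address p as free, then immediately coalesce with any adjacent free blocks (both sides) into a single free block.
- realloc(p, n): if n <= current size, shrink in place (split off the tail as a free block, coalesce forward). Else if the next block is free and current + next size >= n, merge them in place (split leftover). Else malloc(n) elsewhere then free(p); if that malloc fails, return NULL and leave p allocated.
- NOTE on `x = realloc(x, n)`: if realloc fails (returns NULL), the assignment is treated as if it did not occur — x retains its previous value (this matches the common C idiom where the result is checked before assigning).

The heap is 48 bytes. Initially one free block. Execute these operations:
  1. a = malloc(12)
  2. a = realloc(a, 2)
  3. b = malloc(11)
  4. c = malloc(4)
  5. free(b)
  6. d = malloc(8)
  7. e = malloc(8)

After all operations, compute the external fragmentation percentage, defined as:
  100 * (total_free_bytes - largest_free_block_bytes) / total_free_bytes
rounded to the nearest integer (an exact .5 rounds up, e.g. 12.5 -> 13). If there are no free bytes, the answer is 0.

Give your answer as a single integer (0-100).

Op 1: a = malloc(12) -> a = 0; heap: [0-11 ALLOC][12-47 FREE]
Op 2: a = realloc(a, 2) -> a = 0; heap: [0-1 ALLOC][2-47 FREE]
Op 3: b = malloc(11) -> b = 2; heap: [0-1 ALLOC][2-12 ALLOC][13-47 FREE]
Op 4: c = malloc(4) -> c = 13; heap: [0-1 ALLOC][2-12 ALLOC][13-16 ALLOC][17-47 FREE]
Op 5: free(b) -> (freed b); heap: [0-1 ALLOC][2-12 FREE][13-16 ALLOC][17-47 FREE]
Op 6: d = malloc(8) -> d = 2; heap: [0-1 ALLOC][2-9 ALLOC][10-12 FREE][13-16 ALLOC][17-47 FREE]
Op 7: e = malloc(8) -> e = 17; heap: [0-1 ALLOC][2-9 ALLOC][10-12 FREE][13-16 ALLOC][17-24 ALLOC][25-47 FREE]
Free blocks: [3 23] total_free=26 largest=23 -> 100*(26-23)/26 = 300/26 ≈ 11.538 -> rounds to 12

Answer: 12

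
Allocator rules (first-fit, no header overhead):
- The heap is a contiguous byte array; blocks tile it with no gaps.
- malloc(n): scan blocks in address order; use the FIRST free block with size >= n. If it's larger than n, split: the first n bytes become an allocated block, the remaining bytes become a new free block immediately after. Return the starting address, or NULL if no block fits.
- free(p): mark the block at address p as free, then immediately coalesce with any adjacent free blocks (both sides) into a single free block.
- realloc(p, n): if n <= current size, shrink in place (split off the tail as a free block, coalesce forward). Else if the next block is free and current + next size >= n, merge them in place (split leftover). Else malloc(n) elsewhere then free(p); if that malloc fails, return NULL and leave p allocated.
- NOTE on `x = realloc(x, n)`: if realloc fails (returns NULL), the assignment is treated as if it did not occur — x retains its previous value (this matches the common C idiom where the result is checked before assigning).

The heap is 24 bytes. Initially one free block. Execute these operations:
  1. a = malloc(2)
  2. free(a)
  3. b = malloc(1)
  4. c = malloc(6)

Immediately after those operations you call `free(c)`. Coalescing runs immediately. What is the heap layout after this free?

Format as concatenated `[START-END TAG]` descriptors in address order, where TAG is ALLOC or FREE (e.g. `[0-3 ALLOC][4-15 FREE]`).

Answer: [0-0 ALLOC][1-23 FREE]

Derivation:
Op 1: a = malloc(2) -> a = 0; heap: [0-1 ALLOC][2-23 FREE]
Op 2: free(a) -> (freed a); heap: [0-23 FREE]
Op 3: b = malloc(1) -> b = 0; heap: [0-0 ALLOC][1-23 FREE]
Op 4: c = malloc(6) -> c = 1; heap: [0-0 ALLOC][1-6 ALLOC][7-23 FREE]
free(c): c = 1 -> block [1-6 ALLOC]; mark free, coalesce with adjacent free neighbors -> [0-0 ALLOC][1-23 FREE]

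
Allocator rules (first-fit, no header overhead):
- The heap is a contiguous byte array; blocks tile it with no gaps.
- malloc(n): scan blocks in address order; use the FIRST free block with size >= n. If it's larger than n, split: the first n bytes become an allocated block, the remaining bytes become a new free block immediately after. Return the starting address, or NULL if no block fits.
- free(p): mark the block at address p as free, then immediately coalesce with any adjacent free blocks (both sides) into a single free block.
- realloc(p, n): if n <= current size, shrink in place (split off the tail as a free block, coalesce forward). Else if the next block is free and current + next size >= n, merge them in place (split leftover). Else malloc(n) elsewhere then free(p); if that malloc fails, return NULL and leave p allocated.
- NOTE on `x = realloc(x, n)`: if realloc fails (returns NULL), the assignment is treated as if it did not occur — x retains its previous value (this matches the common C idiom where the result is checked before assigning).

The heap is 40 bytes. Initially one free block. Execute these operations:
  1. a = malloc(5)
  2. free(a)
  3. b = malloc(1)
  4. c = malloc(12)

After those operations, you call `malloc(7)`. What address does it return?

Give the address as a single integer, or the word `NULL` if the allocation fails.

Op 1: a = malloc(5) -> a = 0; heap: [0-4 ALLOC][5-39 FREE]
Op 2: free(a) -> (freed a); heap: [0-39 FREE]
Op 3: b = malloc(1) -> b = 0; heap: [0-0 ALLOC][1-39 FREE]
Op 4: c = malloc(12) -> c = 1; heap: [0-0 ALLOC][1-12 ALLOC][13-39 FREE]
malloc(7): first-fit scan over [0-0 ALLOC][1-12 ALLOC][13-39 FREE] -> 13

Answer: 13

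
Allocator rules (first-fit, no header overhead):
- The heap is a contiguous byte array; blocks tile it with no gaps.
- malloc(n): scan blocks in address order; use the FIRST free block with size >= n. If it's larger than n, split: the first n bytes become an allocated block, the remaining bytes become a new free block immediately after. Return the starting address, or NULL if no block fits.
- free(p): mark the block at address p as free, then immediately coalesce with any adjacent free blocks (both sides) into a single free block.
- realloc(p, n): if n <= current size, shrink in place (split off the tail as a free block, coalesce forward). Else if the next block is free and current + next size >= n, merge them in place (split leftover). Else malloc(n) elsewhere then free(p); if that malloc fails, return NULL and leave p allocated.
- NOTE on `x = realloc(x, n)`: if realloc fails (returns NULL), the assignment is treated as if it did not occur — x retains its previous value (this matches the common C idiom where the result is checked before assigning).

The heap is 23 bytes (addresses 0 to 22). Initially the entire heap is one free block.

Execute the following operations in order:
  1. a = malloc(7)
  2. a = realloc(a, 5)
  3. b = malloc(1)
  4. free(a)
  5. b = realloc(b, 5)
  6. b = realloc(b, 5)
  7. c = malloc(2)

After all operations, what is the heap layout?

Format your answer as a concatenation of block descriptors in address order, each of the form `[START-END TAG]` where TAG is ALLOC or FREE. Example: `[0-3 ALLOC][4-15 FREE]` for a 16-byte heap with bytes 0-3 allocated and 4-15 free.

Answer: [0-1 ALLOC][2-4 FREE][5-9 ALLOC][10-22 FREE]

Derivation:
Op 1: a = malloc(7) -> a = 0; heap: [0-6 ALLOC][7-22 FREE]
Op 2: a = realloc(a, 5) -> a = 0; heap: [0-4 ALLOC][5-22 FREE]
Op 3: b = malloc(1) -> b = 5; heap: [0-4 ALLOC][5-5 ALLOC][6-22 FREE]
Op 4: free(a) -> (freed a); heap: [0-4 FREE][5-5 ALLOC][6-22 FREE]
Op 5: b = realloc(b, 5) -> b = 5; heap: [0-4 FREE][5-9 ALLOC][10-22 FREE]
Op 6: b = realloc(b, 5) -> b = 5; heap: [0-4 FREE][5-9 ALLOC][10-22 FREE]
Op 7: c = malloc(2) -> c = 0; heap: [0-1 ALLOC][2-4 FREE][5-9 ALLOC][10-22 FREE]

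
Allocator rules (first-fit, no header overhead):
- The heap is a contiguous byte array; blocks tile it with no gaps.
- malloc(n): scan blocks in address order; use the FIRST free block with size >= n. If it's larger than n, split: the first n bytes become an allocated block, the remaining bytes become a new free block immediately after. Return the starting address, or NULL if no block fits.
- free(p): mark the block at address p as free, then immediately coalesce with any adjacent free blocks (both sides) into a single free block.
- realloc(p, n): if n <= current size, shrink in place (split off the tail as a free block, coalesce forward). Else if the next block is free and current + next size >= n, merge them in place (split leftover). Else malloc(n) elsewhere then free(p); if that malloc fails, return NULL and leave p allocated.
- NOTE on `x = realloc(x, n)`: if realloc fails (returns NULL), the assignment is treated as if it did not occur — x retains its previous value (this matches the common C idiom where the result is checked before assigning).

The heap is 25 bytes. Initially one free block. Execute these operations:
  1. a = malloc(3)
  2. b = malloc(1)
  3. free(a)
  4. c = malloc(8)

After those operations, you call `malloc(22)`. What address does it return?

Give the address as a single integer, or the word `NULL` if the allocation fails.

Answer: NULL

Derivation:
Op 1: a = malloc(3) -> a = 0; heap: [0-2 ALLOC][3-24 FREE]
Op 2: b = malloc(1) -> b = 3; heap: [0-2 ALLOC][3-3 ALLOC][4-24 FREE]
Op 3: free(a) -> (freed a); heap: [0-2 FREE][3-3 ALLOC][4-24 FREE]
Op 4: c = malloc(8) -> c = 4; heap: [0-2 FREE][3-3 ALLOC][4-11 ALLOC][12-24 FREE]
malloc(22): first-fit scan over [0-2 FREE][3-3 ALLOC][4-11 ALLOC][12-24 FREE] -> NULL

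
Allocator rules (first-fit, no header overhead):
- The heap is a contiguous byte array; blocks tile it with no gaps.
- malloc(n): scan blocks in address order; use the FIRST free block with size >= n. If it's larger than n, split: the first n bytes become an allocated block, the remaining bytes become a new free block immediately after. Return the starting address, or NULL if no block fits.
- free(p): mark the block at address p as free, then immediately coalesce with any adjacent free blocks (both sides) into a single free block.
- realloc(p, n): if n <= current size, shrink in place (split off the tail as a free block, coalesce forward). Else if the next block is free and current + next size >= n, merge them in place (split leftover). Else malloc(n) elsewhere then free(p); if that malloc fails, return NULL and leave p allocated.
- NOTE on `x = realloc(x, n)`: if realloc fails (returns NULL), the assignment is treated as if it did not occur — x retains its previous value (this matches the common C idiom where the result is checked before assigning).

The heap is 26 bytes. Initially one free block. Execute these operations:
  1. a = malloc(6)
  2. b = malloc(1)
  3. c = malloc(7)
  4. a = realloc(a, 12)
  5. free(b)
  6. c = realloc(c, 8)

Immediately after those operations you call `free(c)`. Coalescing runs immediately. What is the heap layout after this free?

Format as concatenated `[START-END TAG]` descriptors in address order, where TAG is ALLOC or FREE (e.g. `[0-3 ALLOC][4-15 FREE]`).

Answer: [0-13 FREE][14-25 ALLOC]

Derivation:
Op 1: a = malloc(6) -> a = 0; heap: [0-5 ALLOC][6-25 FREE]
Op 2: b = malloc(1) -> b = 6; heap: [0-5 ALLOC][6-6 ALLOC][7-25 FREE]
Op 3: c = malloc(7) -> c = 7; heap: [0-5 ALLOC][6-6 ALLOC][7-13 ALLOC][14-25 FREE]
Op 4: a = realloc(a, 12) -> a = 14; heap: [0-5 FREE][6-6 ALLOC][7-13 ALLOC][14-25 ALLOC]
Op 5: free(b) -> (freed b); heap: [0-6 FREE][7-13 ALLOC][14-25 ALLOC]
Op 6: c = realloc(c, 8) -> NULL (c unchanged); heap: [0-6 FREE][7-13 ALLOC][14-25 ALLOC]
free(c): c = 7 -> block [7-13 ALLOC]; mark free, coalesce with adjacent free neighbors -> [0-13 FREE][14-25 ALLOC]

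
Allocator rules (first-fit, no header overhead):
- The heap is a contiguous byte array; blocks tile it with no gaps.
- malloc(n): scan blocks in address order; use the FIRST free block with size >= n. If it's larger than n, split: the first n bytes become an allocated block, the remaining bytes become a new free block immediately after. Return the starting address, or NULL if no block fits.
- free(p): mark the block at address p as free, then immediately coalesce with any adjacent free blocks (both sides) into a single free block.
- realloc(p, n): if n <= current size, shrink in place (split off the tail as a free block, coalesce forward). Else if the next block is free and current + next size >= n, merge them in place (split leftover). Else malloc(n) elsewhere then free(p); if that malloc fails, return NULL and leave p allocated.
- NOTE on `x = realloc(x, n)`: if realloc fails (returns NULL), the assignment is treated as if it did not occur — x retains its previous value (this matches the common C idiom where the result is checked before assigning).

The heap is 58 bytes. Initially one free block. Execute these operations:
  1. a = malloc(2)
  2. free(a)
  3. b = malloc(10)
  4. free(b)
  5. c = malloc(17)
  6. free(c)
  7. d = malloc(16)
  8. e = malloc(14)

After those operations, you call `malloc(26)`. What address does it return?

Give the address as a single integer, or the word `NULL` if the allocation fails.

Op 1: a = malloc(2) -> a = 0; heap: [0-1 ALLOC][2-57 FREE]
Op 2: free(a) -> (freed a); heap: [0-57 FREE]
Op 3: b = malloc(10) -> b = 0; heap: [0-9 ALLOC][10-57 FREE]
Op 4: free(b) -> (freed b); heap: [0-57 FREE]
Op 5: c = malloc(17) -> c = 0; heap: [0-16 ALLOC][17-57 FREE]
Op 6: free(c) -> (freed c); heap: [0-57 FREE]
Op 7: d = malloc(16) -> d = 0; heap: [0-15 ALLOC][16-57 FREE]
Op 8: e = malloc(14) -> e = 16; heap: [0-15 ALLOC][16-29 ALLOC][30-57 FREE]
malloc(26): first-fit scan over [0-15 ALLOC][16-29 ALLOC][30-57 FREE] -> 30

Answer: 30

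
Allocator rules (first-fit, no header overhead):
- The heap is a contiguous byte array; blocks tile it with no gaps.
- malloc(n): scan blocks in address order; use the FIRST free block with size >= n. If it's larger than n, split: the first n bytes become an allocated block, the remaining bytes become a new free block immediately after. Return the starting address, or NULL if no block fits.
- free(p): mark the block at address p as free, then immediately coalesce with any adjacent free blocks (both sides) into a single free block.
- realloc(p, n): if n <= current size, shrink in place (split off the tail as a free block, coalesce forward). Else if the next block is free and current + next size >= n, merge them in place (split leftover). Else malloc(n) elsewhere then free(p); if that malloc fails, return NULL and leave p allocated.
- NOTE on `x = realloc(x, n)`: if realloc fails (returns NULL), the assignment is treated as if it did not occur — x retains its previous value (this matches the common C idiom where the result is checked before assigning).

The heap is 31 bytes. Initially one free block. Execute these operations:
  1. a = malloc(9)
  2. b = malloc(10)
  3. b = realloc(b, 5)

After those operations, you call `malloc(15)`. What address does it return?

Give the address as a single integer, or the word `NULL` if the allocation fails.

Answer: 14

Derivation:
Op 1: a = malloc(9) -> a = 0; heap: [0-8 ALLOC][9-30 FREE]
Op 2: b = malloc(10) -> b = 9; heap: [0-8 ALLOC][9-18 ALLOC][19-30 FREE]
Op 3: b = realloc(b, 5) -> b = 9; heap: [0-8 ALLOC][9-13 ALLOC][14-30 FREE]
malloc(15): first-fit scan over [0-8 ALLOC][9-13 ALLOC][14-30 FREE] -> 14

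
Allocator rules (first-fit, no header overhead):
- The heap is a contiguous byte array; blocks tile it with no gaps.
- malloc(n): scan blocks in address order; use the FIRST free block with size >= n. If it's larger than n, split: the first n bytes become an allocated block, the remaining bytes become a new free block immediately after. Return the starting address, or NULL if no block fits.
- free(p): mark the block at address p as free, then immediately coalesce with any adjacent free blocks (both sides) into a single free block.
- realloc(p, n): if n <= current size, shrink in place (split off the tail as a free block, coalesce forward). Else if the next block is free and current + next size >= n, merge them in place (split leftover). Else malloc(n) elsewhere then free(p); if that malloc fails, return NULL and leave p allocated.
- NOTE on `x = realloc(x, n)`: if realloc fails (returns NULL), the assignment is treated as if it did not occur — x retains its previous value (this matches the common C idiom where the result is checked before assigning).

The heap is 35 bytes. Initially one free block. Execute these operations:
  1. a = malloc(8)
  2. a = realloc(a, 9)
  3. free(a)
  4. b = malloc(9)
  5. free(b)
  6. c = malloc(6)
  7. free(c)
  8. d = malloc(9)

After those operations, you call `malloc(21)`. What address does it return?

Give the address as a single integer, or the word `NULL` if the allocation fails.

Answer: 9

Derivation:
Op 1: a = malloc(8) -> a = 0; heap: [0-7 ALLOC][8-34 FREE]
Op 2: a = realloc(a, 9) -> a = 0; heap: [0-8 ALLOC][9-34 FREE]
Op 3: free(a) -> (freed a); heap: [0-34 FREE]
Op 4: b = malloc(9) -> b = 0; heap: [0-8 ALLOC][9-34 FREE]
Op 5: free(b) -> (freed b); heap: [0-34 FREE]
Op 6: c = malloc(6) -> c = 0; heap: [0-5 ALLOC][6-34 FREE]
Op 7: free(c) -> (freed c); heap: [0-34 FREE]
Op 8: d = malloc(9) -> d = 0; heap: [0-8 ALLOC][9-34 FREE]
malloc(21): first-fit scan over [0-8 ALLOC][9-34 FREE] -> 9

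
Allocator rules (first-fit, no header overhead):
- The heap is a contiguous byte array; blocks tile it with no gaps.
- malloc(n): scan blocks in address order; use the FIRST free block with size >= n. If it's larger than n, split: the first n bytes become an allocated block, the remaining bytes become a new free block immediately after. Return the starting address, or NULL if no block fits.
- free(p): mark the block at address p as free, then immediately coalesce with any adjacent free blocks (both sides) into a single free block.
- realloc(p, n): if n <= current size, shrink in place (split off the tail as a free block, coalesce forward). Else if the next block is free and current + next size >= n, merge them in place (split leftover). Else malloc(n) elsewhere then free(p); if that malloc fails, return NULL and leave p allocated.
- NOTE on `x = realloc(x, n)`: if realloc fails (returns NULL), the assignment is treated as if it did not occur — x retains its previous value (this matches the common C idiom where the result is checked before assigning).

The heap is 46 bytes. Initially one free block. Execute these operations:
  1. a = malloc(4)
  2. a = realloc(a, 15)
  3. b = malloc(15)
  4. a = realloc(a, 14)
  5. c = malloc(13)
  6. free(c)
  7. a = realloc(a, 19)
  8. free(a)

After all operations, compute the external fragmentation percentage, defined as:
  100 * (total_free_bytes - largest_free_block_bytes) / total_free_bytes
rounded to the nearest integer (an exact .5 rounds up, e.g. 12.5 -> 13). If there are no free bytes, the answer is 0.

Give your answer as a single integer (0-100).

Op 1: a = malloc(4) -> a = 0; heap: [0-3 ALLOC][4-45 FREE]
Op 2: a = realloc(a, 15) -> a = 0; heap: [0-14 ALLOC][15-45 FREE]
Op 3: b = malloc(15) -> b = 15; heap: [0-14 ALLOC][15-29 ALLOC][30-45 FREE]
Op 4: a = realloc(a, 14) -> a = 0; heap: [0-13 ALLOC][14-14 FREE][15-29 ALLOC][30-45 FREE]
Op 5: c = malloc(13) -> c = 30; heap: [0-13 ALLOC][14-14 FREE][15-29 ALLOC][30-42 ALLOC][43-45 FREE]
Op 6: free(c) -> (freed c); heap: [0-13 ALLOC][14-14 FREE][15-29 ALLOC][30-45 FREE]
Op 7: a = realloc(a, 19) -> NULL (a unchanged); heap: [0-13 ALLOC][14-14 FREE][15-29 ALLOC][30-45 FREE]
Op 8: free(a) -> (freed a); heap: [0-14 FREE][15-29 ALLOC][30-45 FREE]
Free blocks: [15 16] total_free=31 largest=16 -> 100*(31-16)/31 = 1500/31 ≈ 48.387 -> rounds to 48

Answer: 48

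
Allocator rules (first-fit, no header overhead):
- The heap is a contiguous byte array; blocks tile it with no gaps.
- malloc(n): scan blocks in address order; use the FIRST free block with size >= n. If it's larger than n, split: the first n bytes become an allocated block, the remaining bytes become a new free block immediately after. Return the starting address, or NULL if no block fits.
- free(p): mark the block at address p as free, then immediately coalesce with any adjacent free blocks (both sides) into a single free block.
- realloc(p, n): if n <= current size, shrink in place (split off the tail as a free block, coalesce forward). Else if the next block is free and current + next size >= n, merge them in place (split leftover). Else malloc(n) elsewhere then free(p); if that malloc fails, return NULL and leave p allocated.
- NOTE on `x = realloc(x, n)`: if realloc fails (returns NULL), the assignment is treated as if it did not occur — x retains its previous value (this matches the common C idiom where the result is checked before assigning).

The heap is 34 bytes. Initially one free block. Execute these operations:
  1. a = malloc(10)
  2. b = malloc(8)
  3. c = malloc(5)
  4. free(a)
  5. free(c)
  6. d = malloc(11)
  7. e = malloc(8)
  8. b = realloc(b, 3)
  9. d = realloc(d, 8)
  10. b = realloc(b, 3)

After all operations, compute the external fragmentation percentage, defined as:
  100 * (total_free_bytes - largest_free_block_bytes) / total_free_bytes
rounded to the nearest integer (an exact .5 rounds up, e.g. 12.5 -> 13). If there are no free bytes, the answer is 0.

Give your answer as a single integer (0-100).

Op 1: a = malloc(10) -> a = 0; heap: [0-9 ALLOC][10-33 FREE]
Op 2: b = malloc(8) -> b = 10; heap: [0-9 ALLOC][10-17 ALLOC][18-33 FREE]
Op 3: c = malloc(5) -> c = 18; heap: [0-9 ALLOC][10-17 ALLOC][18-22 ALLOC][23-33 FREE]
Op 4: free(a) -> (freed a); heap: [0-9 FREE][10-17 ALLOC][18-22 ALLOC][23-33 FREE]
Op 5: free(c) -> (freed c); heap: [0-9 FREE][10-17 ALLOC][18-33 FREE]
Op 6: d = malloc(11) -> d = 18; heap: [0-9 FREE][10-17 ALLOC][18-28 ALLOC][29-33 FREE]
Op 7: e = malloc(8) -> e = 0; heap: [0-7 ALLOC][8-9 FREE][10-17 ALLOC][18-28 ALLOC][29-33 FREE]
Op 8: b = realloc(b, 3) -> b = 10; heap: [0-7 ALLOC][8-9 FREE][10-12 ALLOC][13-17 FREE][18-28 ALLOC][29-33 FREE]
Op 9: d = realloc(d, 8) -> d = 18; heap: [0-7 ALLOC][8-9 FREE][10-12 ALLOC][13-17 FREE][18-25 ALLOC][26-33 FREE]
Op 10: b = realloc(b, 3) -> b = 10; heap: [0-7 ALLOC][8-9 FREE][10-12 ALLOC][13-17 FREE][18-25 ALLOC][26-33 FREE]
Free blocks: [2 5 8] total_free=15 largest=8 -> 100*(15-8)/15 = 700/15 ≈ 46.667 -> rounds to 47

Answer: 47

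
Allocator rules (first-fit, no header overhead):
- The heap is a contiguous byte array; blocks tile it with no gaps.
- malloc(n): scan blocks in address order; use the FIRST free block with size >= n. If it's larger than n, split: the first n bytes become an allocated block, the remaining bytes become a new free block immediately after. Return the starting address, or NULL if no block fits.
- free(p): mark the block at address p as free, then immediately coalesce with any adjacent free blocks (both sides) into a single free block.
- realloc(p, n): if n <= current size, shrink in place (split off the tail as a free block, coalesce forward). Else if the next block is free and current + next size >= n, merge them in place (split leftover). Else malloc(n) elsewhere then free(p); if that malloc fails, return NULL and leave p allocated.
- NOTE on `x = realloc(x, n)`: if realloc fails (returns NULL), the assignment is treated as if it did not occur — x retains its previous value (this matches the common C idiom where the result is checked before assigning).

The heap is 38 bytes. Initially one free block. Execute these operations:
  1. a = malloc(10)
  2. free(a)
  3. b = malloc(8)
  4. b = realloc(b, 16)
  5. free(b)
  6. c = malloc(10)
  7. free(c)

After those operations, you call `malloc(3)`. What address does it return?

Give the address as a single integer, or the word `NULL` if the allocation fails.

Answer: 0

Derivation:
Op 1: a = malloc(10) -> a = 0; heap: [0-9 ALLOC][10-37 FREE]
Op 2: free(a) -> (freed a); heap: [0-37 FREE]
Op 3: b = malloc(8) -> b = 0; heap: [0-7 ALLOC][8-37 FREE]
Op 4: b = realloc(b, 16) -> b = 0; heap: [0-15 ALLOC][16-37 FREE]
Op 5: free(b) -> (freed b); heap: [0-37 FREE]
Op 6: c = malloc(10) -> c = 0; heap: [0-9 ALLOC][10-37 FREE]
Op 7: free(c) -> (freed c); heap: [0-37 FREE]
malloc(3): first-fit scan over [0-37 FREE] -> 0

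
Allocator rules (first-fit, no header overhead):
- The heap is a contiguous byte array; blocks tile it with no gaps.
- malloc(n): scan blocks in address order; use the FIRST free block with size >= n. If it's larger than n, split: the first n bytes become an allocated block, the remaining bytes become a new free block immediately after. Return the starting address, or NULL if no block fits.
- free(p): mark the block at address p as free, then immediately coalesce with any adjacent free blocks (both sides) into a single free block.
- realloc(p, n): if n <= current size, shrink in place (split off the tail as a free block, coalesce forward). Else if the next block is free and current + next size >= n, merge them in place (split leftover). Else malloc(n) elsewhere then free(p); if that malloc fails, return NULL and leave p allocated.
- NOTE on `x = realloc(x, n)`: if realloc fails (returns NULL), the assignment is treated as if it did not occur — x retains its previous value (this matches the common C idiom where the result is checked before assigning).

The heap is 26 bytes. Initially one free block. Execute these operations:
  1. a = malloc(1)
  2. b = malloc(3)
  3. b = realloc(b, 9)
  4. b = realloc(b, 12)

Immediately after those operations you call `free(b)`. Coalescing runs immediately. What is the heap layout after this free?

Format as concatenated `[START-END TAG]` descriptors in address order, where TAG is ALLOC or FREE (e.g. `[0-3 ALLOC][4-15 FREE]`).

Answer: [0-0 ALLOC][1-25 FREE]

Derivation:
Op 1: a = malloc(1) -> a = 0; heap: [0-0 ALLOC][1-25 FREE]
Op 2: b = malloc(3) -> b = 1; heap: [0-0 ALLOC][1-3 ALLOC][4-25 FREE]
Op 3: b = realloc(b, 9) -> b = 1; heap: [0-0 ALLOC][1-9 ALLOC][10-25 FREE]
Op 4: b = realloc(b, 12) -> b = 1; heap: [0-0 ALLOC][1-12 ALLOC][13-25 FREE]
free(b): b = 1 -> block [1-12 ALLOC]; mark free, coalesce with adjacent free neighbors -> [0-0 ALLOC][1-25 FREE]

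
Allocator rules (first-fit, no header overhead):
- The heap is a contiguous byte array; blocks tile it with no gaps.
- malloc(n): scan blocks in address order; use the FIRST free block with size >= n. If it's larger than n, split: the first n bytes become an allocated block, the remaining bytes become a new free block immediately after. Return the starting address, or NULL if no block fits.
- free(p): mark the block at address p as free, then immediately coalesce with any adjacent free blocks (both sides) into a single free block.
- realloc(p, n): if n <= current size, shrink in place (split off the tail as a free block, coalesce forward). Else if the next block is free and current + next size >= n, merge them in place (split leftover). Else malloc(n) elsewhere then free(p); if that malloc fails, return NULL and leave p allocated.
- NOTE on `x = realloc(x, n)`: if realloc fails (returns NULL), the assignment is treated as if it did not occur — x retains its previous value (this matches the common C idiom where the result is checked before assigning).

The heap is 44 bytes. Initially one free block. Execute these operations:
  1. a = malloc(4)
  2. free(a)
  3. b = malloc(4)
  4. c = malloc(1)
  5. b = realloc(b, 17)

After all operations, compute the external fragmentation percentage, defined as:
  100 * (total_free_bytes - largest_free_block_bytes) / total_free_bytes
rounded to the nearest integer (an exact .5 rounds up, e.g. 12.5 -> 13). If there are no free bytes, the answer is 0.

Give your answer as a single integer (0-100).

Answer: 15

Derivation:
Op 1: a = malloc(4) -> a = 0; heap: [0-3 ALLOC][4-43 FREE]
Op 2: free(a) -> (freed a); heap: [0-43 FREE]
Op 3: b = malloc(4) -> b = 0; heap: [0-3 ALLOC][4-43 FREE]
Op 4: c = malloc(1) -> c = 4; heap: [0-3 ALLOC][4-4 ALLOC][5-43 FREE]
Op 5: b = realloc(b, 17) -> b = 5; heap: [0-3 FREE][4-4 ALLOC][5-21 ALLOC][22-43 FREE]
Free blocks: [4 22] total_free=26 largest=22 -> 100*(26-22)/26 = 400/26 ≈ 15.385 -> rounds to 15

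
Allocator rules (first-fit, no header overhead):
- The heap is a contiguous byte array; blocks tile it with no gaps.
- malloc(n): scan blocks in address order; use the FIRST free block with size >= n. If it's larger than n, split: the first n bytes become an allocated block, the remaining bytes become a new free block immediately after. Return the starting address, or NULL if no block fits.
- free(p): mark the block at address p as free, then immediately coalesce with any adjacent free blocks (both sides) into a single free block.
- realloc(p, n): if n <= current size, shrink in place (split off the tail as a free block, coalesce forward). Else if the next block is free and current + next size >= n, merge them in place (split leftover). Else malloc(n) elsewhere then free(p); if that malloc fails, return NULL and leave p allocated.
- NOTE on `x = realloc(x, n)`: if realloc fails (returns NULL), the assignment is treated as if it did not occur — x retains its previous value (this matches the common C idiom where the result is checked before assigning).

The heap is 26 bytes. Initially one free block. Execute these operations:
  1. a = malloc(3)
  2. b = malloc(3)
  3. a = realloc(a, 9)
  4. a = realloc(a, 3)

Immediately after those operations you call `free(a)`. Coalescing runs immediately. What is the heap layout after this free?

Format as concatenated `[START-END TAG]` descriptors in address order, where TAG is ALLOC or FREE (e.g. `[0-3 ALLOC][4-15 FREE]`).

Op 1: a = malloc(3) -> a = 0; heap: [0-2 ALLOC][3-25 FREE]
Op 2: b = malloc(3) -> b = 3; heap: [0-2 ALLOC][3-5 ALLOC][6-25 FREE]
Op 3: a = realloc(a, 9) -> a = 6; heap: [0-2 FREE][3-5 ALLOC][6-14 ALLOC][15-25 FREE]
Op 4: a = realloc(a, 3) -> a = 6; heap: [0-2 FREE][3-5 ALLOC][6-8 ALLOC][9-25 FREE]
free(a): a = 6 -> block [6-8 ALLOC]; mark free, coalesce with adjacent free neighbors -> [0-2 FREE][3-5 ALLOC][6-25 FREE]

Answer: [0-2 FREE][3-5 ALLOC][6-25 FREE]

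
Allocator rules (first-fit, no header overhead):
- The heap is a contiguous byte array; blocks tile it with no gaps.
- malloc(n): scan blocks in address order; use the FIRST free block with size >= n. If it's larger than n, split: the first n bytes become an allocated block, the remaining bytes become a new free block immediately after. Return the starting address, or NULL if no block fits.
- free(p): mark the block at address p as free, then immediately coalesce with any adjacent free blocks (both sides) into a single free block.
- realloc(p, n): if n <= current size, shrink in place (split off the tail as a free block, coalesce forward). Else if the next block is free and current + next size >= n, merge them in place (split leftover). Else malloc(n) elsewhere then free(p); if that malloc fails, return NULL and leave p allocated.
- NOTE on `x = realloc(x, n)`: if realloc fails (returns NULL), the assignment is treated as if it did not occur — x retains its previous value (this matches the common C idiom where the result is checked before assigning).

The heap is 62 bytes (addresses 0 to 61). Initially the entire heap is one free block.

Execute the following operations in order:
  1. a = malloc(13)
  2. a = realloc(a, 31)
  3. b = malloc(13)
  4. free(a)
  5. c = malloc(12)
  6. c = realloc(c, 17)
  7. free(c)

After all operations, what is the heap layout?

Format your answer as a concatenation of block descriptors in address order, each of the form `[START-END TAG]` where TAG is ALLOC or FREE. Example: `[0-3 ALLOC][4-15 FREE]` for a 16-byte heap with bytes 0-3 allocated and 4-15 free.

Answer: [0-30 FREE][31-43 ALLOC][44-61 FREE]

Derivation:
Op 1: a = malloc(13) -> a = 0; heap: [0-12 ALLOC][13-61 FREE]
Op 2: a = realloc(a, 31) -> a = 0; heap: [0-30 ALLOC][31-61 FREE]
Op 3: b = malloc(13) -> b = 31; heap: [0-30 ALLOC][31-43 ALLOC][44-61 FREE]
Op 4: free(a) -> (freed a); heap: [0-30 FREE][31-43 ALLOC][44-61 FREE]
Op 5: c = malloc(12) -> c = 0; heap: [0-11 ALLOC][12-30 FREE][31-43 ALLOC][44-61 FREE]
Op 6: c = realloc(c, 17) -> c = 0; heap: [0-16 ALLOC][17-30 FREE][31-43 ALLOC][44-61 FREE]
Op 7: free(c) -> (freed c); heap: [0-30 FREE][31-43 ALLOC][44-61 FREE]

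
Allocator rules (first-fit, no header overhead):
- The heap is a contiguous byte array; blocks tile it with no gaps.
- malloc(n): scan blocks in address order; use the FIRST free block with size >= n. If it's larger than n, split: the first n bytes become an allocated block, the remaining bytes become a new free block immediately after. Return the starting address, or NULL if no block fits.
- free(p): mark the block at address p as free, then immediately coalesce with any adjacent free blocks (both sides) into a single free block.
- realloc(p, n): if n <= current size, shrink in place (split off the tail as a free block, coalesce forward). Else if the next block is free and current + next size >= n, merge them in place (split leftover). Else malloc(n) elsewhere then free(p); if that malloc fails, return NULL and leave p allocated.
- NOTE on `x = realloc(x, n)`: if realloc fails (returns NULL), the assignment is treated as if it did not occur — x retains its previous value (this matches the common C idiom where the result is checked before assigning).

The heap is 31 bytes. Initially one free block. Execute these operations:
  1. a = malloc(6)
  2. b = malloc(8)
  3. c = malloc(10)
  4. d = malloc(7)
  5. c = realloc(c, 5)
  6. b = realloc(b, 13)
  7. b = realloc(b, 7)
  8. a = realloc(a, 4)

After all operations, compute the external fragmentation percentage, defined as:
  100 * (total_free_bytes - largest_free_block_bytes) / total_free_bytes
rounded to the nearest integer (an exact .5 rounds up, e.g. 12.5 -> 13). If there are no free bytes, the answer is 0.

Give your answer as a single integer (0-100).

Answer: 38

Derivation:
Op 1: a = malloc(6) -> a = 0; heap: [0-5 ALLOC][6-30 FREE]
Op 2: b = malloc(8) -> b = 6; heap: [0-5 ALLOC][6-13 ALLOC][14-30 FREE]
Op 3: c = malloc(10) -> c = 14; heap: [0-5 ALLOC][6-13 ALLOC][14-23 ALLOC][24-30 FREE]
Op 4: d = malloc(7) -> d = 24; heap: [0-5 ALLOC][6-13 ALLOC][14-23 ALLOC][24-30 ALLOC]
Op 5: c = realloc(c, 5) -> c = 14; heap: [0-5 ALLOC][6-13 ALLOC][14-18 ALLOC][19-23 FREE][24-30 ALLOC]
Op 6: b = realloc(b, 13) -> NULL (b unchanged); heap: [0-5 ALLOC][6-13 ALLOC][14-18 ALLOC][19-23 FREE][24-30 ALLOC]
Op 7: b = realloc(b, 7) -> b = 6; heap: [0-5 ALLOC][6-12 ALLOC][13-13 FREE][14-18 ALLOC][19-23 FREE][24-30 ALLOC]
Op 8: a = realloc(a, 4) -> a = 0; heap: [0-3 ALLOC][4-5 FREE][6-12 ALLOC][13-13 FREE][14-18 ALLOC][19-23 FREE][24-30 ALLOC]
Free blocks: [2 1 5] total_free=8 largest=5 -> 100*(8-5)/8 = 300/8 = 37.5 -> rounds to 38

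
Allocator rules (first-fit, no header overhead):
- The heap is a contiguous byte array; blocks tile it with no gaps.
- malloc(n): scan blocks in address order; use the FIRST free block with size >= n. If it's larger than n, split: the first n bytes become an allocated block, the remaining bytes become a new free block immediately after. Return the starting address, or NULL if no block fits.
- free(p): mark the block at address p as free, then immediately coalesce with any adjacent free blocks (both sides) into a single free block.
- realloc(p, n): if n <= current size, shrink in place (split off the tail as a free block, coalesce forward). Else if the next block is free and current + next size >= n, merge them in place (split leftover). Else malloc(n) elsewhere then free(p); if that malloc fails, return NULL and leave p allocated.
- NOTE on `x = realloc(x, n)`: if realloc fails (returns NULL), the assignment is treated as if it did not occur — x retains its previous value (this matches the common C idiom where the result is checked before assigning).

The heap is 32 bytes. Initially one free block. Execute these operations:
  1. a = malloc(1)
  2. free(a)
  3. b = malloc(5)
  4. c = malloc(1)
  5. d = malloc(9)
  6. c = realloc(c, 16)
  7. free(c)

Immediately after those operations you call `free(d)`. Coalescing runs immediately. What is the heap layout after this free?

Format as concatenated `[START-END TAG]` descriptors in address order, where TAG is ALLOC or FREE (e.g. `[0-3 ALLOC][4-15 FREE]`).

Op 1: a = malloc(1) -> a = 0; heap: [0-0 ALLOC][1-31 FREE]
Op 2: free(a) -> (freed a); heap: [0-31 FREE]
Op 3: b = malloc(5) -> b = 0; heap: [0-4 ALLOC][5-31 FREE]
Op 4: c = malloc(1) -> c = 5; heap: [0-4 ALLOC][5-5 ALLOC][6-31 FREE]
Op 5: d = malloc(9) -> d = 6; heap: [0-4 ALLOC][5-5 ALLOC][6-14 ALLOC][15-31 FREE]
Op 6: c = realloc(c, 16) -> c = 15; heap: [0-4 ALLOC][5-5 FREE][6-14 ALLOC][15-30 ALLOC][31-31 FREE]
Op 7: free(c) -> (freed c); heap: [0-4 ALLOC][5-5 FREE][6-14 ALLOC][15-31 FREE]
free(d): d = 6 -> block [6-14 ALLOC]; mark free, coalesce with adjacent free neighbors -> [0-4 ALLOC][5-31 FREE]

Answer: [0-4 ALLOC][5-31 FREE]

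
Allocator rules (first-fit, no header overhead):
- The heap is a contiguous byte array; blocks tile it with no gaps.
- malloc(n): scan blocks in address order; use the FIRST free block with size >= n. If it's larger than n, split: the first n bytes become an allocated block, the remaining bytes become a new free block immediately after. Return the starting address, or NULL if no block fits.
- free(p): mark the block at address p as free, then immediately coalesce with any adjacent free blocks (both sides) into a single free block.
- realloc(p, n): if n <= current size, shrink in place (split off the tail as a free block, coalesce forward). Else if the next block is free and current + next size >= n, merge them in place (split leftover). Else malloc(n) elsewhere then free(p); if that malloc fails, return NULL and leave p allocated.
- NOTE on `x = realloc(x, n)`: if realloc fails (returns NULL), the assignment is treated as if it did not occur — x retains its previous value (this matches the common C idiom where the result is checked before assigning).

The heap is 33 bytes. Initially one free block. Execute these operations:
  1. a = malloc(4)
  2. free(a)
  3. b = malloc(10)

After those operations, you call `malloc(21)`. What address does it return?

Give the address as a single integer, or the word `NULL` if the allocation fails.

Op 1: a = malloc(4) -> a = 0; heap: [0-3 ALLOC][4-32 FREE]
Op 2: free(a) -> (freed a); heap: [0-32 FREE]
Op 3: b = malloc(10) -> b = 0; heap: [0-9 ALLOC][10-32 FREE]
malloc(21): first-fit scan over [0-9 ALLOC][10-32 FREE] -> 10

Answer: 10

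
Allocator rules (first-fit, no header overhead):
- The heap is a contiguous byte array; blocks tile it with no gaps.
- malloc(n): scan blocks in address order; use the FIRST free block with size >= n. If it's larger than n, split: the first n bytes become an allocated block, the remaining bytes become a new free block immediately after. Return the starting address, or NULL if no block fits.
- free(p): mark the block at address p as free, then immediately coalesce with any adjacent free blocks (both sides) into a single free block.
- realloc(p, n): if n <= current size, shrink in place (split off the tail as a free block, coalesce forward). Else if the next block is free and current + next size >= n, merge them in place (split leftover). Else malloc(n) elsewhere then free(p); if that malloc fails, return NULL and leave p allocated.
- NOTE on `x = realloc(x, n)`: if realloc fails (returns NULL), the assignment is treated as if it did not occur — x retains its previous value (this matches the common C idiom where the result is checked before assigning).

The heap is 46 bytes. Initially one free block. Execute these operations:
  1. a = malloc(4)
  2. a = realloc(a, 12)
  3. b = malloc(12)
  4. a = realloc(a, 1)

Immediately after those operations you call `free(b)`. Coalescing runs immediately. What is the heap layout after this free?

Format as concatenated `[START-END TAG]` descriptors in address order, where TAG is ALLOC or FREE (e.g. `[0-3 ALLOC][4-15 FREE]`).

Op 1: a = malloc(4) -> a = 0; heap: [0-3 ALLOC][4-45 FREE]
Op 2: a = realloc(a, 12) -> a = 0; heap: [0-11 ALLOC][12-45 FREE]
Op 3: b = malloc(12) -> b = 12; heap: [0-11 ALLOC][12-23 ALLOC][24-45 FREE]
Op 4: a = realloc(a, 1) -> a = 0; heap: [0-0 ALLOC][1-11 FREE][12-23 ALLOC][24-45 FREE]
free(b): b = 12 -> block [12-23 ALLOC]; mark free, coalesce with adjacent free neighbors -> [0-0 ALLOC][1-45 FREE]

Answer: [0-0 ALLOC][1-45 FREE]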